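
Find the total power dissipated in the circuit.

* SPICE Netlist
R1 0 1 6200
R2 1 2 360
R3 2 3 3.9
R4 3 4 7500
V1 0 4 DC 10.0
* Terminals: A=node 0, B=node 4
Nodal analysis, taking node 4 as the 0 V reference.
Source V1 fixes V_0 = 10 V.
KCL at each unknown node (sum of currents leaving = 0; resistances in Ω):
  Node 1: (V_1 - 10)/6200 + (V_1 - V_2)/360 = 0
  Node 2: (V_2 - V_1)/360 + (V_2 - V_3)/3.9 = 0
  Node 3: (V_3 - V_2)/3.9 + (V_3 - 0)/7500 = 0
Collecting terms (coefficients in siemens):
  0.002939·V_1 - 0.002778·V_2 = 0.001613
  0.2592·V_2 - 0.002778·V_1 - 0.2564·V_3 = 0
  0.2565·V_3 - 0.2564·V_2 = 0
Solving these 3 simultaneous equations (Gaussian elimination) gives:
  V_1 = 5.592 V, V_2 = 5.336 V, V_3 = 5.333 V
Power in each resistor, P = (ΔV)²/R:
  P_R1 = (10 - 5.592)²/6200 = 0.003135 W
  P_R2 = (5.592 - 5.336)²/360 = 0.000182 W
  P_R3 = (5.336 - 5.333)²/3.9 = 0.000001972 W
  P_R4 = (5.333 - 0)²/7500 = 0.003792 W
P_total = P_R1 + P_R2 + P_R3 + P_R4 = 0.00711 W

Final answer: 0.00711 W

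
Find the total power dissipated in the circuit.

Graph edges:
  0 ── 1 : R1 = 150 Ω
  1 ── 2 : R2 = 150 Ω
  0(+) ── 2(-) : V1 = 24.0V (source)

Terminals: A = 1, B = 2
Nodal analysis, taking node 2 as the 0 V reference.
Source V1 fixes V_0 = 24 V.
KCL at each unknown node (sum of currents leaving = 0; resistances in Ω):
  Node 1: (V_1 - 24)/150 + (V_1 - 0)/150 = 0
Collecting terms: 0.01333 × V_1 = 0.16  =>  V_1 = 12 V
Power in each resistor, P = (ΔV)²/R:
  P_R1 = (24 - 12)²/150 = 0.96 W
  P_R2 = (12 - 0)²/150 = 0.96 W
P_total = P_R1 + P_R2 = 1.92 W

Final answer: 1.92 W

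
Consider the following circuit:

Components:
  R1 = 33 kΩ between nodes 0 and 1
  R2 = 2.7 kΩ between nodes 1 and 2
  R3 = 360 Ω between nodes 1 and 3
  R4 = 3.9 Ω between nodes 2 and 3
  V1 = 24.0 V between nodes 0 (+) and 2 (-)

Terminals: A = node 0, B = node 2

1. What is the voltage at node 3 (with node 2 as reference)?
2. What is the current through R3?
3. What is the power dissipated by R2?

Nodal analysis, taking node 2 as the 0 V reference.
Source V1 fixes V_0 = 24 V.
KCL at each unknown node (sum of currents leaving = 0; resistances in Ω):
  Node 1: (V_1 - 24)/33000 + (V_1 - 0)/2700 + (V_1 - V_3)/360 = 0
  Node 3: (V_3 - V_1)/360 + (V_3 - 0)/3.9 = 0
Collecting terms (coefficients in siemens):
  0.003178·V_1 - 0.002778·V_3 = 0.0007273
  0.2592·V_3 - 0.002778·V_1 = 0
Determinant D = (0.003178)(0.2592) - (-0.002778)(-0.002778) = 0.0008161
V_1 = [(0.0007273)(0.2592) - (-0.002778)(0)]/D = 0.231 V
V_3 = [(0.003178)(0) - (0.0007273)(-0.002778)]/D = 0.002475 V
Part 1:
  Read off the nodal solution: V_3 = 0.002475 V
Part 2:
  I_R3 = (V_1 - V_3)/R3 = (0.231 - 0.002475)/360 = 0.0006347 A
  Magnitude: I_R3 = 0.0006347 A
Part 3:
  I_R2 = (V_1 - V_2)/R2 = (0.231 - 0)/2700 = 0.00008555 A
  P_R2 = I_R2² × R2 = (0.00008555)² × 2700 = 0.00001976 W

Final answers:
1. V_3 = 0.002475 V
2. I_R3 = 0.0006347 A
3. P_R2 = 1.976e-05 W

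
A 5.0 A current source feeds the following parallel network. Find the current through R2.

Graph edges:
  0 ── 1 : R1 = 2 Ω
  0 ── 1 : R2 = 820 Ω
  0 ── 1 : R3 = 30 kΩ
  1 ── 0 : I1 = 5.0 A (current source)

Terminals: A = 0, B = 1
All resistors sit directly between nodes 0 and 1, so they are in parallel and share one voltage V; the full source current 5 A splits among them.
1/R_par = 1/2 + 1/820 + 1/30000 = 0.5013 S  =>  R_par = 1.995 Ω
V = I × R_par = 5 × 1.995 = 9.975 V
I_R2 = V/R2 = 9.975/820 = 0.01216 A

Final answer: 0.01216 A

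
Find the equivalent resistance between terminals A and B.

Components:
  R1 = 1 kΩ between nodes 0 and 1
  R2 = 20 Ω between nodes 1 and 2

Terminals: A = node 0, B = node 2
Reduce the network between node 0 (A) and node 2 (B) by series/parallel combination:
  Rs1 = R1 + R2 (series, joined only at node 1) = 1000 + 20 = 1020 Ω
R_eq = 1.02 kΩ

Final answer: 1.02 kΩ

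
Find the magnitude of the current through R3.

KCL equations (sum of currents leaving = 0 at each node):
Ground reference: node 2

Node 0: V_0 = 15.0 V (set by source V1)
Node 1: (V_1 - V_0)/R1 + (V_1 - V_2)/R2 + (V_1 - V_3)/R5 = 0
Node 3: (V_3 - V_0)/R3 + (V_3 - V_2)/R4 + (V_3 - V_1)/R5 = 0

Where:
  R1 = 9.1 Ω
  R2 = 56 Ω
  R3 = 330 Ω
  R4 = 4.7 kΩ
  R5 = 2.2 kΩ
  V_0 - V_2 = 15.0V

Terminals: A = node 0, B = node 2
Nodal analysis, taking node 2 as the 0 V reference.
Source V1 fixes V_0 = 15 V.
KCL at each unknown node (sum of currents leaving = 0; resistances in Ω):
  Node 1: (V_1 - 15)/9.1 + (V_1 - 0)/56 + (V_1 - V_3)/2200 = 0
  Node 3: (V_3 - 15)/330 + (V_3 - 0)/4700 + (V_3 - V_1)/2200 = 0
Collecting terms (coefficients in siemens):
  0.1282·V_1 - 0.0004545·V_3 = 1.648
  0.003698·V_3 - 0.0004545·V_1 = 0.04545
Determinant D = (0.1282)(0.003698) - (-0.0004545)(-0.0004545) = 0.0004738
V_1 = [(1.648)(0.003698) - (-0.0004545)(0.04545)]/D = 12.91 V
V_3 = [(0.1282)(0.04545) - (1.648)(-0.0004545)]/D = 13.88 V
I_R3 = (V_0 - V_3)/R3 = (15 - 13.88)/330 = 0.003395 A
|I_R3| = 0.003395 A

Final answer: |I_R3| = 0.003395 A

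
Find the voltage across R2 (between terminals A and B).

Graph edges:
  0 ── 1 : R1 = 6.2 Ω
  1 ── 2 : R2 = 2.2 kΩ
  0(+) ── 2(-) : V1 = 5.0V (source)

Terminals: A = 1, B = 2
R1 and R2 are in series across V1 (node 0 → node 1 → node 2), and the output A–B is taken across R2, so this is a voltage divider.
Series current: I = V1/(R1 + R2) = 5/(6.2 + 2200) = 5/2206 = 0.002266 A
V_R2 = I × R2 = V1 × R2/(R1 + R2) = 5 × 2200/2206 = 4.986 V

Final answer: 4.986 V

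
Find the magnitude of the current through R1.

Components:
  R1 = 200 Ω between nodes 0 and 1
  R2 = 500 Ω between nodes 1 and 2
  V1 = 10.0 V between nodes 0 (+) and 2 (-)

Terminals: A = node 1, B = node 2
Nodal analysis, taking node 2 as the 0 V reference.
Source V1 fixes V_0 = 10 V.
KCL at each unknown node (sum of currents leaving = 0; resistances in Ω):
  Node 1: (V_1 - 10)/200 + (V_1 - 0)/500 = 0
Collecting terms: 0.007 × V_1 = 0.05  =>  V_1 = 7.143 V
I_R1 = (V_0 - V_1)/R1 = (10 - 7.143)/200 = 0.01429 A
|I_R1| = 0.01429 A

Final answer: |I_R1| = 0.01429 A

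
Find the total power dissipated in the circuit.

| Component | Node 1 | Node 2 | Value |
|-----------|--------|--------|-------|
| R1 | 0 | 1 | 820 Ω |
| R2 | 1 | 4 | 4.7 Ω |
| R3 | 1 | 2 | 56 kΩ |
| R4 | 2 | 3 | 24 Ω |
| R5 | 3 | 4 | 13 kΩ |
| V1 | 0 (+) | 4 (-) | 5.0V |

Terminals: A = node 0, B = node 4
Nodal analysis, taking node 4 as the 0 V reference.
Source V1 fixes V_0 = 5 V.
KCL at each unknown node (sum of currents leaving = 0; resistances in Ω):
  Node 1: (V_1 - 5)/820 + (V_1 - 0)/4.7 + (V_1 - V_2)/56000 = 0
  Node 2: (V_2 - V_1)/56000 + (V_2 - V_3)/24 = 0
  Node 3: (V_3 - V_2)/24 + (V_3 - 0)/13000 = 0
Collecting terms (coefficients in siemens):
  0.214·V_1 - 0.00001786·V_2 = 0.006098
  0.04168·V_2 - 0.00001786·V_1 - 0.04167·V_3 = 0
  0.04174·V_3 - 0.04167·V_2 = 0
Solving these 3 simultaneous equations (Gaussian elimination) gives:
  V_1 = 0.02849 V, V_2 = 0.005376 V, V_3 = 0.005366 V
Power in each resistor, P = (ΔV)²/R:
  P_R1 = (5 - 0.02849)²/820 = 0.03014 W
  P_R2 = (0.02849 - 0)²/4.7 = 0.0001727 W
  P_R3 = (0.02849 - 0.005376)²/56000 = 0.000000009543 W
  P_R4 = (0.005376 - 0.005366)²/24 = 0.00000000000409 W
  P_R5 = (0.005366 - 0)²/13000 = 0.000000002215 W
P_total = P_R1 + P_R2 + P_R3 + P_R4 + P_R5 = 0.03031 W

Final answer: 0.03031 W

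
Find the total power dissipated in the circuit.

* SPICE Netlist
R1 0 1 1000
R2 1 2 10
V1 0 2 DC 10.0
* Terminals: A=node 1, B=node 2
Nodal analysis, taking node 2 as the 0 V reference.
Source V1 fixes V_0 = 10 V.
KCL at each unknown node (sum of currents leaving = 0; resistances in Ω):
  Node 1: (V_1 - 10)/1000 + (V_1 - 0)/10 = 0
Collecting terms: 0.101 × V_1 = 0.01  =>  V_1 = 0.09901 V
Power in each resistor, P = (ΔV)²/R:
  P_R1 = (10 - 0.09901)²/1000 = 0.09803 W
  P_R2 = (0.09901 - 0)²/10 = 0.0009803 W
P_total = P_R1 + P_R2 = 0.09901 W

Final answer: 0.09901 W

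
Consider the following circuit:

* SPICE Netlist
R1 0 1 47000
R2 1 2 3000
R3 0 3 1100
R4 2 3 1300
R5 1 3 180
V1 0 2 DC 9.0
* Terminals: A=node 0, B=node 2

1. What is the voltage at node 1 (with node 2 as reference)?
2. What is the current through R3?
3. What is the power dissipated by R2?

Nodal analysis, taking node 2 as the 0 V reference.
Source V1 fixes V_0 = 9 V.
KCL at each unknown node (sum of currents leaving = 0; resistances in Ω):
  Node 1: (V_1 - 9)/47000 + (V_1 - 0)/3000 + (V_1 - V_3)/180 = 0
  Node 3: (V_3 - 9)/1100 + (V_3 - 0)/1300 + (V_3 - V_1)/180 = 0
Collecting terms (coefficients in siemens):
  0.00591·V_1 - 0.005556·V_3 = 0.0001915
  0.007234·V_3 - 0.005556·V_1 = 0.008182
Determinant D = (0.00591)(0.007234) - (-0.005556)(-0.005556) = 0.00001189
V_1 = [(0.0001915)(0.007234) - (-0.005556)(0.008182)]/D = 3.94 V
V_3 = [(0.00591)(0.008182) - (0.0001915)(-0.005556)]/D = 4.157 V
Part 1:
  Read off the nodal solution: V_1 = 3.94 V
Part 2:
  I_R3 = (V_0 - V_3)/R3 = (9 - 4.157)/1100 = 0.004403 A
  Magnitude: I_R3 = 0.004403 A
Part 3:
  I_R2 = (V_1 - V_2)/R2 = (3.94 - 0)/3000 = 0.001313 A
  P_R2 = I_R2² × R2 = (0.001313)² × 3000 = 0.005174 W

Final answers:
1. V_1 = 3.94 V
2. I_R3 = 0.004403 A
3. P_R2 = 0.005174 W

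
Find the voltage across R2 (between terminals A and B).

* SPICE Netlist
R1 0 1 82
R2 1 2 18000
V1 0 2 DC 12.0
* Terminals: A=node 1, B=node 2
R1 and R2 are in series across V1 (node 0 → node 1 → node 2), and the output A–B is taken across R2, so this is a voltage divider.
Series current: I = V1/(R1 + R2) = 12/(82 + 18000) = 12/18080 = 0.0006636 A
V_R2 = I × R2 = V1 × R2/(R1 + R2) = 12 × 18000/18080 = 11.95 V

Final answer: 11.95 V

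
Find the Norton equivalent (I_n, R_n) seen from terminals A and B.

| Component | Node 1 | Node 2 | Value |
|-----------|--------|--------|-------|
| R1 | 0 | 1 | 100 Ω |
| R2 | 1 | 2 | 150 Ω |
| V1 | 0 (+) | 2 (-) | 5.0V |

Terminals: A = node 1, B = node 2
Find the Thévenin equivalent first; then I_n = V_th/R_th and R_n = R_th.
Step 1 — V_th is the open-circuit voltage V_A - V_B (nothing connected across the terminals).
Nodal analysis, taking node 2 as the 0 V reference.
Source V1 fixes V_0 = 5 V.
KCL at each unknown node (sum of currents leaving = 0; resistances in Ω):
  Node 1: (V_1 - 5)/100 + (V_1 - 0)/150 = 0
Collecting terms: 0.01667 × V_1 = 0.05  =>  V_1 = 3 V
V_th = V_1 - V_2 = 3 - 0 = 3 V
Step 2 — R_th: zero the source — replace V1 by a short circuit (node 2 merges into node 0) — and find the resistance seen between A (node 1) and B (node 0).
Reduce the network between node 1 (A) and node 0 (B) by series/parallel combination:
  Rp1 = R1 ‖ R2 (parallel, both between nodes 0 and 1) = 1/(1/100 + 1/150) = 60 Ω
R_th = 60 Ω
I_n = V_th/R_th = 3/60 = 0.05 A, and R_n = R_th = 60 Ω

Final answer: I_n = 0.05 A, R_n = 60 Ω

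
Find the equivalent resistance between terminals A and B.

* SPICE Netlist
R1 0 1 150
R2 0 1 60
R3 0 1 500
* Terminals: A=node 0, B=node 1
Reduce the network between node 0 (A) and node 1 (B) by series/parallel combination:
  Rp1 = R1 ‖ R2 ‖ R3 (parallel, all between nodes 0 and 1) = 1/(1/150 + 1/60 + 1/500) = 39.47 Ω
R_eq = 39.47 Ω

Final answer: 39.47 Ω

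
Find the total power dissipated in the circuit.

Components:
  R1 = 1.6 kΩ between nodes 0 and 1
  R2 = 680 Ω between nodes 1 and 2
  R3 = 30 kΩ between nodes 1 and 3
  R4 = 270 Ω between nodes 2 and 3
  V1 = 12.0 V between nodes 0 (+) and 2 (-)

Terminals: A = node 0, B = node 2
Nodal analysis, taking node 2 as the 0 V reference.
Source V1 fixes V_0 = 12 V.
KCL at each unknown node (sum of currents leaving = 0; resistances in Ω):
  Node 1: (V_1 - 12)/1600 + (V_1 - 0)/680 + (V_1 - V_3)/30000 = 0
  Node 3: (V_3 - V_1)/30000 + (V_3 - 0)/270 = 0
Collecting terms (coefficients in siemens):
  0.002129·V_1 - 0.00003333·V_3 = 0.0075
  0.003737·V_3 - 0.00003333·V_1 = 0
Determinant D = (0.002129)(0.003737) - (-0.00003333)(-0.00003333) = 0.000007955
V_1 = [(0.0075)(0.003737) - (-0.00003333)(0)]/D = 3.523 V
V_3 = [(0.002129)(0) - (0.0075)(-0.00003333)]/D = 0.03143 V
Power in each resistor, P = (ΔV)²/R:
  P_R1 = (12 - 3.523)²/1600 = 0.04491 W
  P_R2 = (3.523 - 0)²/680 = 0.01826 W
  P_R3 = (3.523 - 0.03143)²/30000 = 0.0004065 W
  P_R4 = (0 - 0.03143)²/270 = 0.000003658 W
P_total = P_R1 + P_R2 + P_R3 + P_R4 = 0.06357 W

Final answer: 0.06357 W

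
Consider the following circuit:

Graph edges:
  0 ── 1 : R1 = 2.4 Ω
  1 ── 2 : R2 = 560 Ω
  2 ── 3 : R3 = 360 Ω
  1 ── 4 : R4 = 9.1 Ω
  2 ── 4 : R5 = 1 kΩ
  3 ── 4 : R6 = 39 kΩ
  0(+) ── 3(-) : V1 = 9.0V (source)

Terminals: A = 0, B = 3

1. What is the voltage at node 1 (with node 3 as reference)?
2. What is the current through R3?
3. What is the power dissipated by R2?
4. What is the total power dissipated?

Nodal analysis, taking node 3 as the 0 V reference.
Source V1 fixes V_0 = 9 V.
KCL at each unknown node (sum of currents leaving = 0; resistances in Ω):
  Node 1: (V_1 - 9)/2.4 + (V_1 - V_2)/560 + (V_1 - V_4)/9.1 = 0
  Node 2: (V_2 - V_1)/560 + (V_2 - 0)/360 + (V_2 - V_4)/1000 = 0
  Node 4: (V_4 - V_1)/9.1 + (V_4 - V_2)/1000 + (V_4 - 0)/39000 = 0
Collecting terms (coefficients in siemens):
  0.5283·V_1 - 0.001786·V_2 - 0.1099·V_4 = 3.75
  0.005563·V_2 - 0.001786·V_1 - 0.001·V_4 = 0
  0.1109·V_4 - 0.1099·V_1 - 0.001·V_2 = 0
Solving these 3 simultaneous equations (Gaussian elimination) gives:
  V_1 = 8.97 V, V_2 = 4.484 V, V_4 = 8.927 V
Part 1:
  Read off the nodal solution: V_1 = 8.97 V
Part 2:
  I_R3 = (V_2 - V_3)/R3 = (4.484 - 0)/360 = 0.01245 A
  Magnitude: I_R3 = 0.01245 A
Part 3:
  I_R2 = (V_1 - V_2)/R2 = (8.97 - 4.484)/560 = 0.008011 A
  P_R2 = I_R2² × R2 = (0.008011)² × 560 = 0.03594 W
Part 4:
  Power in each resistor, P = (ΔV)²/R:
    P_R1 = (9 - 8.97)²/2.4 = 0.0003861 W
    P_R2 = (8.97 - 4.484)²/560 = 0.03594 W
    P_R3 = (4.484 - 0)²/360 = 0.05584 W
    P_R4 = (8.97 - 8.927)²/9.1 = 0.0001987 W
    P_R5 = (4.484 - 8.927)²/1000 = 0.01974 W
    P_R6 = (0 - 8.927)²/39000 = 0.002043 W
  P_total = P_R1 + P_R2 + P_R3 + P_R4 + P_R5 + P_R6 = 0.1141 W

Final answers:
1. V_1 = 8.97 V
2. I_R3 = 0.01245 A
3. P_R2 = 0.03594 W
4. P_total = 0.1141 W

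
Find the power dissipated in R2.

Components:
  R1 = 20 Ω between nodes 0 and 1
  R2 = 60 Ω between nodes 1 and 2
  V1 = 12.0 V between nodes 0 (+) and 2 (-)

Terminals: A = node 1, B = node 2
Nodal analysis, taking node 2 as the 0 V reference.
Source V1 fixes V_0 = 12 V.
KCL at each unknown node (sum of currents leaving = 0; resistances in Ω):
  Node 1: (V_1 - 12)/20 + (V_1 - 0)/60 = 0
Collecting terms: 0.06667 × V_1 = 0.6  =>  V_1 = 9 V
I_R2 = (V_1 - V_2)/R2 = (9 - 0)/60 = 0.15 A
P_R2 = I_R2² × R2 = (0.15)² × 60 = 1.35 W

Final answer: 1.35 W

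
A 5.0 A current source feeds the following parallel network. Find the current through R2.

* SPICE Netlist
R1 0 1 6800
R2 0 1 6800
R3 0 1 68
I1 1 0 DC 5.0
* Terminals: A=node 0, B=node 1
All resistors sit directly between nodes 0 and 1, so they are in parallel and share one voltage V; the full source current 5 A splits among them.
1/R_par = 1/6800 + 1/6800 + 1/68 = 0.015 S  =>  R_par = 66.67 Ω
V = I × R_par = 5 × 66.67 = 333.3 V
I_R2 = V/R2 = 333.3/6800 = 0.04902 A

Final answer: 0.04902 A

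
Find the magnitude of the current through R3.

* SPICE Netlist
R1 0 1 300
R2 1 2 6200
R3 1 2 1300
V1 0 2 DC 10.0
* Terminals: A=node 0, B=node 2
Nodal analysis, taking node 2 as the 0 V reference.
Source V1 fixes V_0 = 10 V.
KCL at each unknown node (sum of currents leaving = 0; resistances in Ω):
  Node 1: (V_1 - 10)/300 + (V_1 - 0)/6200 + (V_1 - 0)/1300 = 0
Collecting terms: 0.004264 × V_1 = 0.03333  =>  V_1 = 7.818 V
I_R3 = (V_1 - V_2)/R3 = (7.818 - 0)/1300 = 0.006014 A
|I_R3| = 0.006014 A

Final answer: |I_R3| = 0.006014 A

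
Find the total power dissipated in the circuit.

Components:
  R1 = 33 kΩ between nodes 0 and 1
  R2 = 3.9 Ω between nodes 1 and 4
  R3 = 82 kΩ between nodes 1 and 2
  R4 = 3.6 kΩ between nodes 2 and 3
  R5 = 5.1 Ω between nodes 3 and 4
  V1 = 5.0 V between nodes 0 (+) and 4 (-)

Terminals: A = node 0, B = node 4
Nodal analysis, taking node 4 as the 0 V reference.
Source V1 fixes V_0 = 5 V.
KCL at each unknown node (sum of currents leaving = 0; resistances in Ω):
  Node 1: (V_1 - 5)/33000 + (V_1 - 0)/3.9 + (V_1 - V_2)/82000 = 0
  Node 2: (V_2 - V_1)/82000 + (V_2 - V_3)/3600 = 0
  Node 3: (V_3 - V_2)/3600 + (V_3 - 0)/5.1 = 0
Collecting terms (coefficients in siemens):
  0.2565·V_1 - 0.0000122·V_2 = 0.0001515
  0.00029·V_2 - 0.0000122·V_1 - 0.0002778·V_3 = 0
  0.1964·V_3 - 0.0002778·V_2 = 0
Solving these 3 simultaneous equations (Gaussian elimination) gives:
  V_1 = 0.0005908 V, V_2 = 0.00002488 V, V_3 = 0.0000000352 V
Power in each resistor, P = (ΔV)²/R:
  P_R1 = (5 - 0.0005908)²/33000 = 0.0007574 W
  P_R2 = (0.0005908 - 0)²/3.9 = 0.0000000895 W
  P_R3 = (0.0005908 - 0.00002488)²/82000 = 0.000000000003906 W
  P_R4 = (0.00002488 - 0.0000000352)²/3600 = 0.0000000000001715 W
  P_R5 = (0.0000000352 - 0)²/5.1 = 0 W
P_total = P_R1 + P_R2 + P_R3 + P_R4 + P_R5 = 0.0007575 W

Final answer: 0.0007575 W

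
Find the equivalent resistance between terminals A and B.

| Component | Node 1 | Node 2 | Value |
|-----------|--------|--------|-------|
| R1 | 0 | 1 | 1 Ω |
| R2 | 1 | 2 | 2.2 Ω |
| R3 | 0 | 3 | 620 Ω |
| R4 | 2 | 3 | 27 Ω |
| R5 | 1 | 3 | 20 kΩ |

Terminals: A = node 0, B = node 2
The network is not a plain series/parallel combination. Inject a 1 A test current into terminal A (node 0) and return it from terminal B (node 2); then R_eq = V_A / (1 A).
Nodal analysis, taking node 2 as the 0 V reference.
Current source I_test pushes 1 A into node 0 and draws it out of node 2.
KCL at each unknown node (sum of currents leaving = 0; resistances in Ω):
  Node 0: (V_0 - V_1)/1 + (V_0 - V_3)/620 - 1 = 0
  Node 1: (V_1 - V_0)/1 + (V_1 - 0)/2.2 + (V_1 - V_3)/20000 = 0
  Node 3: (V_3 - V_0)/620 + (V_3 - V_1)/20000 + (V_3 - 0)/27 = 0
Collecting terms (coefficients in siemens):
  1.002·V_0 - 1·V_1 - 0.001613·V_3 = 1
  1.455·V_1 - 1·V_0 - 0.00005·V_3 = 0
  0.0387·V_3 - 0.001613·V_0 - 0.00005·V_1 = 0
Solving these 3 simultaneous equations (Gaussian elimination) gives:
  V_0 = 3.184 V, V_1 = 2.189 V, V_3 = 0.1355 V
R_eq = V_0 / 1 A = 3.184 Ω

Final answer: 3.184 Ω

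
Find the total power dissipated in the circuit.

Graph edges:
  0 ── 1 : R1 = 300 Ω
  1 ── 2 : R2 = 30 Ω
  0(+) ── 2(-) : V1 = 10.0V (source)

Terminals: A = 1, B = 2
Nodal analysis, taking node 2 as the 0 V reference.
Source V1 fixes V_0 = 10 V.
KCL at each unknown node (sum of currents leaving = 0; resistances in Ω):
  Node 1: (V_1 - 10)/300 + (V_1 - 0)/30 = 0
Collecting terms: 0.03667 × V_1 = 0.03333  =>  V_1 = 0.9091 V
Power in each resistor, P = (ΔV)²/R:
  P_R1 = (10 - 0.9091)²/300 = 0.2755 W
  P_R2 = (0.9091 - 0)²/30 = 0.02755 W
P_total = P_R1 + P_R2 = 0.303 W

Final answer: 0.303 W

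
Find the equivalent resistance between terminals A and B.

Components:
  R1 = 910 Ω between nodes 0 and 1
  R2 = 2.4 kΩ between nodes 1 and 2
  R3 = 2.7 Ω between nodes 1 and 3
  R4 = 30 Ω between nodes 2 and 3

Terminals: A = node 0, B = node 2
Reduce the network between node 0 (A) and node 2 (B) by series/parallel combination:
  Rs1 = R3 + R4 (series, joined only at node 3) = 2.7 + 30 = 32.7 Ω
  Rp1 = R2 ‖ Rs1 (parallel, both between nodes 1 and 2) = 1/(1/2400 + 1/32.7) = 32.26 Ω
  Rs2 = R1 + Rp1 (series, joined only at node 1) = 910 + 32.26 = 942.3 Ω
R_eq = 942.3 Ω

Final answer: 942.3 Ω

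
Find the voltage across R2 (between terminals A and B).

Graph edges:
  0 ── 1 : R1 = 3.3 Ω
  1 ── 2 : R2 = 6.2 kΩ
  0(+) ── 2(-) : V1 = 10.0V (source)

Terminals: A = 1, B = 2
R1 and R2 are in series across V1 (node 0 → node 1 → node 2), and the output A–B is taken across R2, so this is a voltage divider.
Series current: I = V1/(R1 + R2) = 10/(3.3 + 6200) = 10/6203 = 0.001612 A
V_R2 = I × R2 = V1 × R2/(R1 + R2) = 10 × 6200/6203 = 9.995 V

Final answer: 9.995 V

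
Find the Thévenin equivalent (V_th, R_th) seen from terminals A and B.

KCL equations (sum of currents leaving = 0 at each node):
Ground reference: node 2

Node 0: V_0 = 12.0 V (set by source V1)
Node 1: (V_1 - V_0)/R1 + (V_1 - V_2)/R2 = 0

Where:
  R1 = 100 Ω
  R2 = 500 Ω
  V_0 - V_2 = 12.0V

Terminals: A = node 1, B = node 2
Step 1 — V_th is the open-circuit voltage V_A - V_B (nothing connected across the terminals).
Nodal analysis, taking node 2 as the 0 V reference.
Source V1 fixes V_0 = 12 V.
KCL at each unknown node (sum of currents leaving = 0; resistances in Ω):
  Node 1: (V_1 - 12)/100 + (V_1 - 0)/500 = 0
Collecting terms: 0.012 × V_1 = 0.12  =>  V_1 = 10 V
V_th = V_1 - V_2 = 10 - 0 = 10 V
Step 2 — R_th: zero the source — replace V1 by a short circuit (node 2 merges into node 0) — and find the resistance seen between A (node 1) and B (node 0).
Reduce the network between node 1 (A) and node 0 (B) by series/parallel combination:
  Rp1 = R1 ‖ R2 (parallel, both between nodes 0 and 1) = 1/(1/100 + 1/500) = 83.33 Ω
R_th = 83.33 Ω

Final answer: V_th = 10 V, R_th = 83.33 Ω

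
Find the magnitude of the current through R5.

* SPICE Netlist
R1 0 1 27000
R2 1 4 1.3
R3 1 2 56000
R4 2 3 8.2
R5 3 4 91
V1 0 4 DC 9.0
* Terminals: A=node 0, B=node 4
Nodal analysis, taking node 4 as the 0 V reference.
Source V1 fixes V_0 = 9 V.
KCL at each unknown node (sum of currents leaving = 0; resistances in Ω):
  Node 1: (V_1 - 9)/27000 + (V_1 - 0)/1.3 + (V_1 - V_2)/56000 = 0
  Node 2: (V_2 - V_1)/56000 + (V_2 - V_3)/8.2 = 0
  Node 3: (V_3 - V_2)/8.2 + (V_3 - 0)/91 = 0
Collecting terms (coefficients in siemens):
  0.7693·V_1 - 0.00001786·V_2 = 0.0003333
  0.122·V_2 - 0.00001786·V_1 - 0.122·V_3 = 0
  0.1329·V_3 - 0.122·V_2 = 0
Solving these 3 simultaneous equations (Gaussian elimination) gives:
  V_1 = 0.0004333 V, V_2 = 0.0000007662 V, V_3 = 0.0000007029 V
I_R5 = (V_3 - V_4)/R5 = (0.0000007029 - 0)/91 = 0.000000007724 A
|I_R5| = 0.000000007724 A

Final answer: |I_R5| = 7.724e-09 A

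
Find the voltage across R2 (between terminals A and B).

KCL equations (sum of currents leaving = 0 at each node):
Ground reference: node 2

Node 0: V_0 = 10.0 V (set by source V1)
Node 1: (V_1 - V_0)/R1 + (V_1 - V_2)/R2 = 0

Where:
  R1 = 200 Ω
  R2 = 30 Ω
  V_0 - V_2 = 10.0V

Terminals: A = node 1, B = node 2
R1 and R2 are in series across V1 (node 0 → node 1 → node 2), and the output A–B is taken across R2, so this is a voltage divider.
Series current: I = V1/(R1 + R2) = 10/(200 + 30) = 10/230 = 0.04348 A
V_R2 = I × R2 = V1 × R2/(R1 + R2) = 10 × 30/230 = 1.304 V

Final answer: 1.304 V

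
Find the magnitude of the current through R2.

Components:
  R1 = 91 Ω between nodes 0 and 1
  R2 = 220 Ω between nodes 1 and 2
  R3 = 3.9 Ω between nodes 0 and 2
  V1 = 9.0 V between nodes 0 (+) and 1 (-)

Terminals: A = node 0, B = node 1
Nodal analysis, taking node 1 as the 0 V reference.
Source V1 fixes V_0 = 9 V.
KCL at each unknown node (sum of currents leaving = 0; resistances in Ω):
  Node 2: (V_2 - 0)/220 + (V_2 - 9)/3.9 = 0
Collecting terms: 0.261 × V_2 = 2.308  =>  V_2 = 8.843 V
I_R2 = (V_1 - V_2)/R2 = (0 - 8.843)/220 = -0.0402 A
|I_R2| = 0.0402 A

Final answer: |I_R2| = 0.0402 A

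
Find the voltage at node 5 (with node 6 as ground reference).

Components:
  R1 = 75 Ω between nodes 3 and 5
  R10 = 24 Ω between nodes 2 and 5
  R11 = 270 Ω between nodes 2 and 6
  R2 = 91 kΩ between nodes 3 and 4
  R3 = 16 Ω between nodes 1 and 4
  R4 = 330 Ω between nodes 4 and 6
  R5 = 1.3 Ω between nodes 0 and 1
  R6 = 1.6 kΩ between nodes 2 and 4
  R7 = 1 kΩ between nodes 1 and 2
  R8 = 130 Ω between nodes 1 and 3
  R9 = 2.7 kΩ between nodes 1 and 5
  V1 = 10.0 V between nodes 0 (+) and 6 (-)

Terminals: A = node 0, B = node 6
Nodal analysis, taking node 6 as the 0 V reference.
Source V1 fixes V_0 = 10 V.
KCL at each unknown node (sum of currents leaving = 0; resistances in Ω):
  Node 1: (V_1 - V_4)/16 + (V_1 - 10)/1.3 + (V_1 - V_2)/1000 + (V_1 - V_3)/130 + (V_1 - V_5)/2700 = 0
  Node 2: (V_2 - V_4)/1600 + (V_2 - V_1)/1000 + (V_2 - V_5)/24 + (V_2 - 0)/270 = 0
  Node 3: (V_3 - V_5)/75 + (V_3 - V_4)/91000 + (V_3 - V_1)/130 = 0
  Node 4: (V_4 - V_3)/91000 + (V_4 - V_1)/16 + (V_4 - 0)/330 + (V_4 - V_2)/1600 = 0
  Node 5: (V_5 - V_3)/75 + (V_5 - V_1)/2700 + (V_5 - V_2)/24 = 0
Collecting terms (coefficients in siemens):
  0.8408·V_1 - 0.001·V_2 - 0.007692·V_3 - 0.0625·V_4 - 0.0003704·V_5 = 7.692
  0.047·V_2 - 0.001·V_1 - 0.000625·V_4 - 0.04167·V_5 = 0
  0.02104·V_3 - 0.007692·V_1 - 0.00001099·V_4 - 0.01333·V_5 = 0
  0.06617·V_4 - 0.0625·V_1 - 0.000625·V_2 - 0.00001099·V_3 = 0
  0.05537·V_5 - 0.0003704·V_1 - 0.04167·V_2 - 0.01333·V_3 = 0
Solving these 5 simultaneous equations (Gaussian elimination) gives:
  V_1 = 9.933 V, V_2 = 6.221 V, V_3 = 7.843 V, V_4 = 9.443 V
  V_5 = 6.636 V
The requested potential is V_5 = 6.636 V.

Final answer: V_5 = 6.636 V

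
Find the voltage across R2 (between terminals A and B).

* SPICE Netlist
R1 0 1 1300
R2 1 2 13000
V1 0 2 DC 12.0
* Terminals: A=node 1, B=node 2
R1 and R2 are in series across V1 (node 0 → node 1 → node 2), and the output A–B is taken across R2, so this is a voltage divider.
Series current: I = V1/(R1 + R2) = 12/(1300 + 13000) = 12/14300 = 0.0008392 A
V_R2 = I × R2 = V1 × R2/(R1 + R2) = 12 × 13000/14300 = 10.91 V

Final answer: 10.91 V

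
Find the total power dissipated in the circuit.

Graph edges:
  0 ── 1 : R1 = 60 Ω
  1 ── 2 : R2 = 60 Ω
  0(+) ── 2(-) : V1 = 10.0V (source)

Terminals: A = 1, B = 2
Nodal analysis, taking node 2 as the 0 V reference.
Source V1 fixes V_0 = 10 V.
KCL at each unknown node (sum of currents leaving = 0; resistances in Ω):
  Node 1: (V_1 - 10)/60 + (V_1 - 0)/60 = 0
Collecting terms: 0.03333 × V_1 = 0.1667  =>  V_1 = 5 V
Power in each resistor, P = (ΔV)²/R:
  P_R1 = (10 - 5)²/60 = 0.4167 W
  P_R2 = (5 - 0)²/60 = 0.4167 W
P_total = P_R1 + P_R2 = 0.8333 W

Final answer: 0.8333 W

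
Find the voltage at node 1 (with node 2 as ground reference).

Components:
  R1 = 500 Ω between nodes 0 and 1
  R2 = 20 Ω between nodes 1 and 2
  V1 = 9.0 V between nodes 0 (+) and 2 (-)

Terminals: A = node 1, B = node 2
Nodal analysis, taking node 2 as the 0 V reference.
Source V1 fixes V_0 = 9 V.
KCL at each unknown node (sum of currents leaving = 0; resistances in Ω):
  Node 1: (V_1 - 9)/500 + (V_1 - 0)/20 = 0
Collecting terms: 0.052 × V_1 = 0.018  =>  V_1 = 0.3462 V
The requested potential is V_1 = 0.3462 V.

Final answer: V_1 = 0.3462 V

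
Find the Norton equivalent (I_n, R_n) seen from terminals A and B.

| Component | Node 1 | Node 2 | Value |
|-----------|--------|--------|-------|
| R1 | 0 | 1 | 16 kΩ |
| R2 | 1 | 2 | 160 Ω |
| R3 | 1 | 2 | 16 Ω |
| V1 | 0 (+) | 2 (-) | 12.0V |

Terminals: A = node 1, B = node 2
Find the Thévenin equivalent first; then I_n = V_th/R_th and R_n = R_th.
Step 1 — V_th is the open-circuit voltage V_A - V_B (nothing connected across the terminals).
Nodal analysis, taking node 2 as the 0 V reference.
Source V1 fixes V_0 = 12 V.
KCL at each unknown node (sum of currents leaving = 0; resistances in Ω):
  Node 1: (V_1 - 12)/16000 + (V_1 - 0)/160 + (V_1 - 0)/16 = 0
Collecting terms: 0.06881 × V_1 = 0.00075  =>  V_1 = 0.0109 V
V_th = V_1 - V_2 = 0.0109 - 0 = 0.0109 V
Step 2 — R_th: zero the source — replace V1 by a short circuit (node 2 merges into node 0) — and find the resistance seen between A (node 1) and B (node 0).
Reduce the network between node 1 (A) and node 0 (B) by series/parallel combination:
  Rp1 = R1 ‖ R2 ‖ R3 (parallel, all between nodes 0 and 1) = 1/(1/16000 + 1/160 + 1/16) = 14.53 Ω
R_th = 14.53 Ω
I_n = V_th/R_th = 0.0109/14.53 = 0.00075 A, and R_n = R_th = 14.53 Ω

Final answer: I_n = 0.00075 A, R_n = 14.53 Ω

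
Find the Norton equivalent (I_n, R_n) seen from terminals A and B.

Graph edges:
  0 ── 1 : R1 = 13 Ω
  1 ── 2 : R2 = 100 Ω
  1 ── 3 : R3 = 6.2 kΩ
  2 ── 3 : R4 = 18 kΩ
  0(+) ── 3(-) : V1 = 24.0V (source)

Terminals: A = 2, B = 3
Find the Thévenin equivalent first; then I_n = V_th/R_th and R_n = R_th.
Step 1 — V_th is the open-circuit voltage V_A - V_B (nothing connected across the terminals).
Nodal analysis, taking node 3 as the 0 V reference.
Source V1 fixes V_0 = 24 V.
KCL at each unknown node (sum of currents leaving = 0; resistances in Ω):
  Node 1: (V_1 - 24)/13 + (V_1 - V_2)/100 + (V_1 - 0)/6200 = 0
  Node 2: (V_2 - V_1)/100 + (V_2 - 0)/18000 = 0
Collecting terms (coefficients in siemens):
  0.08708·V_1 - 0.01·V_2 = 1.846
  0.01006·V_2 - 0.01·V_1 = 0
Determinant D = (0.08708)(0.01006) - (-0.01)(-0.01) = 0.0007757
V_1 = [(1.846)(0.01006) - (-0.01)(0)]/D = 23.93 V
V_2 = [(0.08708)(0) - (1.846)(-0.01)]/D = 23.8 V
V_th = V_2 - V_3 = 23.8 - 0 = 23.8 V
Step 2 — R_th: zero the source — replace V1 by a short circuit (node 3 merges into node 0) — and find the resistance seen between A (node 2) and B (node 0).
Reduce the network between node 2 (A) and node 0 (B) by series/parallel combination:
  Rp1 = R1 ‖ R3 (parallel, both between nodes 0 and 1) = 1/(1/13 + 1/6200) = 12.97 Ω
  Rs1 = R2 + Rp1 (series, joined only at node 1) = 100 + 12.97 = 113 Ω
  Rp2 = R4 ‖ Rs1 (parallel, both between nodes 0 and 2) = 1/(1/18000 + 1/113) = 112.3 Ω
R_th = 112.3 Ω
I_n = V_th/R_th = 23.8/112.3 = 0.212 A, and R_n = R_th = 112.3 Ω

Final answer: I_n = 0.212 A, R_n = 112.3 Ω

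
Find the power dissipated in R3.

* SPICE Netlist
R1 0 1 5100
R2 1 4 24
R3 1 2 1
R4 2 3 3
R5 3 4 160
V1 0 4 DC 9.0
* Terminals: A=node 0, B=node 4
Nodal analysis, taking node 4 as the 0 V reference.
Source V1 fixes V_0 = 9 V.
KCL at each unknown node (sum of currents leaving = 0; resistances in Ω):
  Node 1: (V_1 - 9)/5100 + (V_1 - 0)/24 + (V_1 - V_2)/1 = 0
  Node 2: (V_2 - V_1)/1 + (V_2 - V_3)/3 = 0
  Node 3: (V_3 - V_2)/3 + (V_3 - 0)/160 = 0
Collecting terms (coefficients in siemens):
  1.042·V_1 - 1·V_2 = 0.001765
  1.333·V_2 - 1·V_1 - 0.3333·V_3 = 0
  0.3396·V_3 - 0.3333·V_2 = 0
Solving these 3 simultaneous equations (Gaussian elimination) gives:
  V_1 = 0.0368 V, V_2 = 0.03657 V, V_3 = 0.0359 V
I_R3 = (V_1 - V_2)/R3 = (0.0368 - 0.03657)/1 = 0.0002244 A
P_R3 = I_R3² × R3 = (0.0002244)² × 1 = 0.00000005034 W

Final answer: 5.034e-08 W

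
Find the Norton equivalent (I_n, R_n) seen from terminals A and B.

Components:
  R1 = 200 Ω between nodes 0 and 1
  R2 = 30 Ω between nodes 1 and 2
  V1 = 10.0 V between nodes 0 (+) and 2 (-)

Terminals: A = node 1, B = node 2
Find the Thévenin equivalent first; then I_n = V_th/R_th and R_n = R_th.
Step 1 — V_th is the open-circuit voltage V_A - V_B (nothing connected across the terminals).
Nodal analysis, taking node 2 as the 0 V reference.
Source V1 fixes V_0 = 10 V.
KCL at each unknown node (sum of currents leaving = 0; resistances in Ω):
  Node 1: (V_1 - 10)/200 + (V_1 - 0)/30 = 0
Collecting terms: 0.03833 × V_1 = 0.05  =>  V_1 = 1.304 V
V_th = V_1 - V_2 = 1.304 - 0 = 1.304 V
Step 2 — R_th: zero the source — replace V1 by a short circuit (node 2 merges into node 0) — and find the resistance seen between A (node 1) and B (node 0).
Reduce the network between node 1 (A) and node 0 (B) by series/parallel combination:
  Rp1 = R1 ‖ R2 (parallel, both between nodes 0 and 1) = 1/(1/200 + 1/30) = 26.09 Ω
R_th = 26.09 Ω
I_n = V_th/R_th = 1.304/26.09 = 0.05 A, and R_n = R_th = 26.09 Ω

Final answer: I_n = 0.05 A, R_n = 26.09 Ω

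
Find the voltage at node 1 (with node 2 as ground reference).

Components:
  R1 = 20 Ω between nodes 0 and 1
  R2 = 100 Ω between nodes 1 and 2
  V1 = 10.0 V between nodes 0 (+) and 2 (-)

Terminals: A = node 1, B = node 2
Nodal analysis, taking node 2 as the 0 V reference.
Source V1 fixes V_0 = 10 V.
KCL at each unknown node (sum of currents leaving = 0; resistances in Ω):
  Node 1: (V_1 - 10)/20 + (V_1 - 0)/100 = 0
Collecting terms: 0.06 × V_1 = 0.5  =>  V_1 = 8.333 V
The requested potential is V_1 = 8.333 V.

Final answer: V_1 = 8.333 V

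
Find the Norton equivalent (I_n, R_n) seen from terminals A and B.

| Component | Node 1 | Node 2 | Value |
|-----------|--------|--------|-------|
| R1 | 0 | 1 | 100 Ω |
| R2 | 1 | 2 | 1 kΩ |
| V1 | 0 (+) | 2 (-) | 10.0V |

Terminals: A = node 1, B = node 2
Find the Thévenin equivalent first; then I_n = V_th/R_th and R_n = R_th.
Step 1 — V_th is the open-circuit voltage V_A - V_B (nothing connected across the terminals).
Nodal analysis, taking node 2 as the 0 V reference.
Source V1 fixes V_0 = 10 V.
KCL at each unknown node (sum of currents leaving = 0; resistances in Ω):
  Node 1: (V_1 - 10)/100 + (V_1 - 0)/1000 = 0
Collecting terms: 0.011 × V_1 = 0.1  =>  V_1 = 9.091 V
V_th = V_1 - V_2 = 9.091 - 0 = 9.091 V
Step 2 — R_th: zero the source — replace V1 by a short circuit (node 2 merges into node 0) — and find the resistance seen between A (node 1) and B (node 0).
Reduce the network between node 1 (A) and node 0 (B) by series/parallel combination:
  Rp1 = R1 ‖ R2 (parallel, both between nodes 0 and 1) = 1/(1/100 + 1/1000) = 90.91 Ω
R_th = 90.91 Ω
I_n = V_th/R_th = 9.091/90.91 = 0.1 A, and R_n = R_th = 90.91 Ω

Final answer: I_n = 0.1 A, R_n = 90.91 Ω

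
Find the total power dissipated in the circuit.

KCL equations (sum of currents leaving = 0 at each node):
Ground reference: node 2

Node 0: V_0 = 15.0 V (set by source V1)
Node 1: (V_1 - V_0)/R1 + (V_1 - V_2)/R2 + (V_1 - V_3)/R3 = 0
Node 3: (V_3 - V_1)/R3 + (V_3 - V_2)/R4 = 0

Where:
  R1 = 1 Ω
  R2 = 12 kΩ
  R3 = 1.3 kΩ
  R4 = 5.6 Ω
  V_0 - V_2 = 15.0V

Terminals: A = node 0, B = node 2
Nodal analysis, taking node 2 as the 0 V reference.
Source V1 fixes V_0 = 15 V.
KCL at each unknown node (sum of currents leaving = 0; resistances in Ω):
  Node 1: (V_1 - 15)/1 + (V_1 - 0)/12000 + (V_1 - V_3)/1300 = 0
  Node 3: (V_3 - V_1)/1300 + (V_3 - 0)/5.6 = 0
Collecting terms (coefficients in siemens):
  1.001·V_1 - 0.0007692·V_3 = 15
  0.1793·V_3 - 0.0007692·V_1 = 0
Determinant D = (1.001)(0.1793) - (-0.0007692)(-0.0007692) = 0.1795
V_1 = [(15)(0.1793) - (-0.0007692)(0)]/D = 14.99 V
V_3 = [(1.001)(0) - (15)(-0.0007692)]/D = 0.06428 V
Power in each resistor, P = (ΔV)²/R:
  P_R1 = (15 - 14.99)²/1 = 0.000162 W
  P_R2 = (14.99 - 0)²/12000 = 0.01872 W
  P_R3 = (14.99 - 0.06428)²/1300 = 0.1713 W
  P_R4 = (0 - 0.06428)²/5.6 = 0.0007379 W
P_total = P_R1 + P_R2 + P_R3 + P_R4 = 0.1909 W

Final answer: 0.1909 W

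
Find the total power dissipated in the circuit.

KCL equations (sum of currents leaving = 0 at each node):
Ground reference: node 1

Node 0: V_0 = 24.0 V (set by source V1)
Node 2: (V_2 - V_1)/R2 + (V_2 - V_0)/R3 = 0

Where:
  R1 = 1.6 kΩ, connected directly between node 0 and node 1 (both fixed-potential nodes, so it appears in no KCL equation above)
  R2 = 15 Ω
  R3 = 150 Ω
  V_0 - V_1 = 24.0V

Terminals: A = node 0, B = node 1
Nodal analysis, taking node 1 as the 0 V reference.
Source V1 fixes V_0 = 24 V.
KCL at each unknown node (sum of currents leaving = 0; resistances in Ω):
  Node 2: (V_2 - 0)/15 + (V_2 - 24)/150 = 0
Collecting terms: 0.07333 × V_2 = 0.16  =>  V_2 = 2.182 V
Power in each resistor, P = (ΔV)²/R:
  P_R1 = (24 - 0)²/1600 = 0.36 W
  P_R2 = (0 - 2.182)²/15 = 0.3174 W
  P_R3 = (24 - 2.182)²/150 = 3.174 W
P_total = P_R1 + P_R2 + P_R3 = 3.851 W

Final answer: 3.851 W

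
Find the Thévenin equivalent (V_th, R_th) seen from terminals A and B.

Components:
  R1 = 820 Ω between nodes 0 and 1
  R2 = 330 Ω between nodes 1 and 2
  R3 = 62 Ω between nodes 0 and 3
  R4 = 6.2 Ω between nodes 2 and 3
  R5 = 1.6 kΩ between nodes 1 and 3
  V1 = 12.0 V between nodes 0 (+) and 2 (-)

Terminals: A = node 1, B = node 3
Step 1 — V_th is the open-circuit voltage V_A - V_B (nothing connected across the terminals).
Nodal analysis, taking node 2 as the 0 V reference.
Source V1 fixes V_0 = 12 V.
KCL at each unknown node (sum of currents leaving = 0; resistances in Ω):
  Node 1: (V_1 - 12)/820 + (V_1 - 0)/330 + (V_1 - V_3)/1600 = 0
  Node 3: (V_3 - 12)/62 + (V_3 - 0)/6.2 + (V_3 - V_1)/1600 = 0
Collecting terms (coefficients in siemens):
  0.004875·V_1 - 0.000625·V_3 = 0.01463
  0.178·V_3 - 0.000625·V_1 = 0.1935
Determinant D = (0.004875)(0.178) - (-0.000625)(-0.000625) = 0.0008675
V_1 = [(0.01463)(0.178) - (-0.000625)(0.1935)]/D = 3.143 V
V_3 = [(0.004875)(0.1935) - (0.01463)(-0.000625)]/D = 1.098 V
V_th = V_1 - V_3 = 3.143 - 1.098 = 2.045 V
Step 2 — R_th: zero the source — replace V1 by a short circuit (node 2 merges into node 0) — and find the resistance seen between A (node 1) and B (node 3).
Reduce the network between node 1 (A) and node 3 (B) by series/parallel combination:
  Rp1 = R1 ‖ R2 (parallel, both between nodes 0 and 1) = 1/(1/820 + 1/330) = 235.3 Ω
  Rp2 = R3 ‖ R4 (parallel, both between nodes 0 and 3) = 1/(1/62 + 1/6.2) = 5.636 Ω
  Rs1 = Rp1 + Rp2 (series, joined only at node 0) = 235.3 + 5.636 = 240.9 Ω
  Rp3 = R5 ‖ Rs1 (parallel, both between nodes 1 and 3) = 1/(1/1600 + 1/240.9) = 209.4 Ω
R_th = 209.4 Ω

Final answer: V_th = 2.045 V, R_th = 209.4 Ω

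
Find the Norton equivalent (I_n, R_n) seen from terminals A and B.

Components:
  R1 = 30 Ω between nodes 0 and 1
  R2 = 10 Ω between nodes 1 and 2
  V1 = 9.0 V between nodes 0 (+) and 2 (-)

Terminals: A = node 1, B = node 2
Find the Thévenin equivalent first; then I_n = V_th/R_th and R_n = R_th.
Step 1 — V_th is the open-circuit voltage V_A - V_B (nothing connected across the terminals).
Nodal analysis, taking node 2 as the 0 V reference.
Source V1 fixes V_0 = 9 V.
KCL at each unknown node (sum of currents leaving = 0; resistances in Ω):
  Node 1: (V_1 - 9)/30 + (V_1 - 0)/10 = 0
Collecting terms: 0.1333 × V_1 = 0.3  =>  V_1 = 2.25 V
V_th = V_1 - V_2 = 2.25 - 0 = 2.25 V
Step 2 — R_th: zero the source — replace V1 by a short circuit (node 2 merges into node 0) — and find the resistance seen between A (node 1) and B (node 0).
Reduce the network between node 1 (A) and node 0 (B) by series/parallel combination:
  Rp1 = R1 ‖ R2 (parallel, both between nodes 0 and 1) = 1/(1/30 + 1/10) = 7.5 Ω
R_th = 7.5 Ω
I_n = V_th/R_th = 2.25/7.5 = 0.3 A, and R_n = R_th = 7.5 Ω

Final answer: I_n = 0.3 A, R_n = 7.5 Ω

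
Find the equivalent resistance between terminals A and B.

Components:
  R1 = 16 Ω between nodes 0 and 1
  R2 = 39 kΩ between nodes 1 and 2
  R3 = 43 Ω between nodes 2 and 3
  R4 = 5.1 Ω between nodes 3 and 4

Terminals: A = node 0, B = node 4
Reduce the network between node 0 (A) and node 4 (B) by series/parallel combination:
  Rs1 = R1 + R2 (series, joined only at node 1) = 16 + 39000 = 39020 Ω
  Rs2 = R3 + Rs1 (series, joined only at node 2) = 43 + 39020 = 39060 Ω
  Rs3 = R4 + Rs2 (series, joined only at node 3) = 5.1 + 39060 = 39060 Ω
R_eq = 39.06 kΩ

Final answer: 39.06 kΩ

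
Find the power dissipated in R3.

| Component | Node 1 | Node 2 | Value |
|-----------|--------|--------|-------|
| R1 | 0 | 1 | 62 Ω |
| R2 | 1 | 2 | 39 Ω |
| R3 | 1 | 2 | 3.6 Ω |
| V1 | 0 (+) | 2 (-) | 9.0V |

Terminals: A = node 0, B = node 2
Nodal analysis, taking node 2 as the 0 V reference.
Source V1 fixes V_0 = 9 V.
KCL at each unknown node (sum of currents leaving = 0; resistances in Ω):
  Node 1: (V_1 - 9)/62 + (V_1 - 0)/39 + (V_1 - 0)/3.6 = 0
Collecting terms: 0.3195 × V_1 = 0.1452  =>  V_1 = 0.4543 V
I_R3 = (V_1 - V_2)/R3 = (0.4543 - 0)/3.6 = 0.1262 A
P_R3 = I_R3² × R3 = (0.1262)² × 3.6 = 0.05732 W

Final answer: 0.05732 W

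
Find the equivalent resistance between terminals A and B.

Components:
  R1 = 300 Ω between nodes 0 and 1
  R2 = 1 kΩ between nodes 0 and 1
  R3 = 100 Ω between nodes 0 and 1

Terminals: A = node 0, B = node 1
Reduce the network between node 0 (A) and node 1 (B) by series/parallel combination:
  Rp1 = R1 ‖ R2 ‖ R3 (parallel, all between nodes 0 and 1) = 1/(1/300 + 1/1000 + 1/100) = 69.77 Ω
R_eq = 69.77 Ω

Final answer: 69.77 Ω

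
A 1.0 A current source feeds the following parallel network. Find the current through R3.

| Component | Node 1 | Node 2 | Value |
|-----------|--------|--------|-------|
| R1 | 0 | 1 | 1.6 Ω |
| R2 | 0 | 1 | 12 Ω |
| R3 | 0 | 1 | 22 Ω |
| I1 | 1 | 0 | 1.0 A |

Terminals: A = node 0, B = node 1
All resistors sit directly between nodes 0 and 1, so they are in parallel and share one voltage V; the full source current 1 A splits among them.
1/R_par = 1/1.6 + 1/12 + 1/22 = 0.7538 S  =>  R_par = 1.327 Ω
V = I × R_par = 1 × 1.327 = 1.327 V
I_R3 = V/R3 = 1.327/22 = 0.0603 A

Final answer: 0.0603 A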